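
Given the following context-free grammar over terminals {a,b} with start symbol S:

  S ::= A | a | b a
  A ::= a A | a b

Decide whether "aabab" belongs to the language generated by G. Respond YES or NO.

Convert to CNF:
  S -> T0 A | T0 T1 | T1 T0 | a
  A -> T0 A | T0 T1
  T0 -> a
  T1 -> b

Fill CYK table bottom-up:
  [0..0]={S,T0}  "a"  orig:{S}
  [1..1]={S,T0}  "a"  orig:{S}
  [2..2]={T1}  "b"  orig:{}
  [3..3]={S,T0}  "a"  orig:{S}
  [4..4]={T1}  "b"  orig:{}
  [0..1]=∅  "aa"
  [1..2]={A,S}  "ab"
  [2..3]={S}  "ba"
  [3..4]={A,S}  "ab"
  [0..2]={A,S}  "aab"
  [1..3]=∅  "aba"
  [2..4]=∅  "bab"
  [0..3]=∅  "aaba"
  [1..4]=∅  "abab"
  [0..4]=∅  "aabab"

S ∉ T[0,4] ⇒ NO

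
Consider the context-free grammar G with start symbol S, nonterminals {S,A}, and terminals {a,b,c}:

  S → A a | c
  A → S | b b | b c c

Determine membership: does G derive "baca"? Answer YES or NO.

Convert to CNF:
  S -> A T0 | c
  A -> A T0 | T1 T1 | T1 X3 | c
  T0 -> a
  T1 -> b
  T2 -> c
  X3 -> T2 T2

Fill CYK table bottom-up:
  cell(0,0) b: {T1}  orig:{}
  cell(1,1) a: {T0}  orig:{}
  cell(2,2) c: {A,S,T2}  orig:{A,S}
  cell(3,3) a: {T0}  orig:{}
  cell(0,1) ba: ∅
  cell(1,2) ac: ∅
  cell(2,3) ca: {A,S}
  cell(0,2) bac: ∅
  cell(1,3) aca: ∅
  cell(0,3) baca: ∅

S ∉ T[0,3] ⇒ NO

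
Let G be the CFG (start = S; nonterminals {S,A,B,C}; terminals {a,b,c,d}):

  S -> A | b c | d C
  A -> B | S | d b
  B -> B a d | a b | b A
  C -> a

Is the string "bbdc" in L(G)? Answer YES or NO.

CNF form of G:
  S -> B X6 | T0 T2 | T1 C | T1 T2 | T2 A | T2 T3
  A -> B X4 | T0 T2 | T1 C | T1 T2 | T2 A | T2 T3
  B -> B X5 | T0 T2 | T2 A
  C -> a
  T0 -> a
  T1 -> d
  T2 -> b
  T3 -> c
  X4 -> T0 T1
  X5 -> T0 T1
  X6 -> T0 T1

CYK fill:
  [0..0]={T2}  "b"  orig:{}
  [1..1]={T2}  "b"  orig:{}
  [2..2]={T1}  "d"  orig:{}
  [3..3]={T3}  "c"  orig:{}
  [0..1]=∅  "bb"
  [1..2]=∅  "bd"
  [2..3]=∅  "dc"
  [0..2]=∅  "bbd"
  [1..3]=∅  "bdc"
  [0..3]=∅  "bbdc"

S ∉ T[0,3] ⇒ NO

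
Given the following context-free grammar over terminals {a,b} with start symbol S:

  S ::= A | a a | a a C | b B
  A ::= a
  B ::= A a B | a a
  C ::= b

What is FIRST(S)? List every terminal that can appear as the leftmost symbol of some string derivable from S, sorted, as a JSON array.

FIRST iteration:
round 1:
  A via A→a: +{a}
  B via B→A a B: +{a}
  C via C→b: +{b}
  S via S→A: +{a}
  S via S→b B: +{b}
  S: {a,b}  A: {a}  B: {a}  C: {b}
round 2: (no change)
  S: {a,b}  A: {a}  B: {a}  C: {b}

FIRST(S) = ["a", "b"]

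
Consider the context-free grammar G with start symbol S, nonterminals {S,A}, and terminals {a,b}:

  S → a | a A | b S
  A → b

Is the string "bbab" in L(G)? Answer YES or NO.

CNF form of G:
  S -> T0 A | T1 S | a
  A -> b
  T0 -> a
  T1 -> b

Fill CYK table bottom-up:
  [0..0]={A,T1}  "b"  orig:{A}
  [1..1]={A,T1}  "b"  orig:{A}
  [2..2]={S,T0}  "a"  orig:{S}
  [3..3]={A,T1}  "b"  orig:{A}
  [0..1]=∅  "bb"
  [1..2]={S}  "ba"
  [2..3]={S}  "ab"
  [0..2]={S}  "bba"
  [1..3]={S}  "bab"
  [0..3]={S}  "bbab"

S ∈ T[0,3] ⇒ YES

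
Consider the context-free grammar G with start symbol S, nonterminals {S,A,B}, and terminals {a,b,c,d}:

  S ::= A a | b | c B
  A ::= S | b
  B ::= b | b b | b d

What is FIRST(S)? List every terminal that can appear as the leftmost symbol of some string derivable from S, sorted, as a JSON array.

FIRST iteration:
iter 1:
  A via A→b: +{b}
  B via B→b: +{b}
  S via S→A a: +{b}
  S via S→c B: +{c}
  S: {b,c}  A: {b}  B: {b}
iter 2:
  A via A→S: +{c}
  S: {b,c}  A: {b,c}  B: {b}
iter 3: — fixpoint
  S: {b,c}  A: {b,c}  B: {b}

FIRST(S) = ["b", "c"]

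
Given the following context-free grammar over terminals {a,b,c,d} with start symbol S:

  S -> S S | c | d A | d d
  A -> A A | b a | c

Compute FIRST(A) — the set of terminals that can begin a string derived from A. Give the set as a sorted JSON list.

FIRST iteration:
iter 1:
  A via A→b a: +{b}
  A via A→c: +{c}
  S via S→c: +{c}
  S via S→d A: +{d}
  FIRST(S)={c,d}  FIRST(A)={b,c}
iter 2: (no change)
  FIRST(S)={c,d}  FIRST(A)={b,c}

FIRST(A) = ["b", "c"]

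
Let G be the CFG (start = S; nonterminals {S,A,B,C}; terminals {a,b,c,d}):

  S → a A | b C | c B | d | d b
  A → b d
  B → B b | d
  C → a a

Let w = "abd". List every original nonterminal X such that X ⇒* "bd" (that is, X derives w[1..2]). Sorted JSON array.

CNF form of G:
  S -> T0 C | T1 T0 | T2 A | T3 B | d
  A -> T0 T1
  B -> B T0 | d
  C -> T2 T2
  T0 -> b
  T1 -> d
  T2 -> a
  T3 -> c

Fill CYK table bottom-up, restricted to cells inside w[1..2]:
  cell(1,1) b: {T0}  orig:{}
  cell(2,2) d: {B,S,T1}  orig:{B,S}
  cell(1,2) bd: {A}

Original NTs in T[1,2] deriving "bd": ["A"]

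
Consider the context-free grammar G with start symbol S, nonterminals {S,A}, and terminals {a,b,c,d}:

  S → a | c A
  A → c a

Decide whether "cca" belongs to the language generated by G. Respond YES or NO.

Convert to CNF:
  S -> T0 A | a
  A -> T0 T1
  T0 -> c
  T1 -> a

CYK table (by increasing span):
  [0..0]={T0}  "c"  orig:{}
  [1..1]={T0}  "c"  orig:{}
  [2..2]={S,T1}  "a"  orig:{S}
  [0..1]=∅  "cc"
  [1..2]={A}  "ca"
  [0..2]={S}  "cca"

S ∈ T[0,2] ⇒ YES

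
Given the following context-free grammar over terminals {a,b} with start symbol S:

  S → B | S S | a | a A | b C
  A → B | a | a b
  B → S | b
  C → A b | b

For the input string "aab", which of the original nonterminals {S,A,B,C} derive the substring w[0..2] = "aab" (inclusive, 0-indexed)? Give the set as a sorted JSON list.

Convert to CNF:
  S -> S S | T0 A | T1 C | a | b
  A -> S S | T0 A | T0 T1 | T1 C | a | b
  B -> S S | T0 A | T1 C | a | b
  C -> A T1 | b
  T0 -> a
  T1 -> b

Fill CYK table bottom-up (cells [i..j] with 0 ≤ i ≤ j ≤ 2 only):
  T[0,0] 'a' = {A,B,S,T0}  orig:{A,B,S}
  T[1,1] 'a' = {A,B,S,T0}  orig:{A,B,S}
  T[2,2] 'b' = {A,B,C,S,T1}  orig:{A,B,C,S}
  T[0,1] 'aa' = {A,B,S}
  T[1,2] 'ab' = {A,B,C,S}
  T[0,2] 'aab' = {A,B,C,S}

Original NTs in T[0,2] deriving "aab": ["A", "B", "C", "S"]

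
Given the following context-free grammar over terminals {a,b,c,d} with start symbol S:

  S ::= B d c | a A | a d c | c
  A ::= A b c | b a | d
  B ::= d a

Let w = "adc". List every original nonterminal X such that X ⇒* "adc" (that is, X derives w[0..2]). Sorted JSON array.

Convert to CNF:
  S -> B X5 | T2 A | T2 X6 | c
  A -> A X4 | T0 T2 | d
  B -> T3 T2
  T0 -> b
  T1 -> c
  T2 -> a
  T3 -> d
  X4 -> T0 T1
  X5 -> T3 T1
  X6 -> T3 T1

Fill CYK table bottom-up (cells [i..j] with 0 ≤ i ≤ j ≤ 2 only):
  [0..0]={T2}  "a"  orig:{}
  [1..1]={A,T3}  "d"  orig:{A}
  [2..2]={S,T1}  "c"  orig:{S}
  [0..1]={S}  "ad"
  [1..2]={X5,X6}  "dc"  orig:{}
  [0..2]={S}  "adc"

Original NTs in T[0,2] deriving "adc": ["S"]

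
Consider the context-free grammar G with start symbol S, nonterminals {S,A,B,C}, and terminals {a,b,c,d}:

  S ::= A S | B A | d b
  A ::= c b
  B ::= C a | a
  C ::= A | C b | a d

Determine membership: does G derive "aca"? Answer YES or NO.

CNF form of G:
  S -> A S | B A | T3 T1
  A -> T0 T1
  B -> C T2 | a
  C -> C T1 | T0 T1 | T2 T3
  T0 -> c
  T1 -> b
  T2 -> a
  T3 -> d

CYK table (by increasing span):
  [0..0]={B,T2}  "a"  orig:{B}
  [1..1]={T0}  "c"  orig:{}
  [2..2]={B,T2}  "a"  orig:{B}
  [0..1]=∅  "ac"
  [1..2]=∅  "ca"
  [0..2]=∅  "aca"

S ∉ T[0,2] ⇒ NO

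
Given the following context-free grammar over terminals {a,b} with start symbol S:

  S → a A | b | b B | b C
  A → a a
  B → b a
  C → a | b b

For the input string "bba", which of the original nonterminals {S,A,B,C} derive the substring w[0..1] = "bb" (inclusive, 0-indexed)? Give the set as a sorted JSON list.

Convert to CNF:
  S -> T0 A | T1 B | T1 C | b
  A -> T0 T0
  B -> T1 T0
  C -> T1 T1 | a
  T0 -> a
  T1 -> b

CYK table (by increasing span), restricted to cells inside w[0..1]:
  cell(0,0) b: {S,T1}  orig:{S}
  cell(1,1) b: {S,T1}  orig:{S}
  cell(0,1) bb: {C}

Original NTs in T[0,1] deriving "bb": ["C"]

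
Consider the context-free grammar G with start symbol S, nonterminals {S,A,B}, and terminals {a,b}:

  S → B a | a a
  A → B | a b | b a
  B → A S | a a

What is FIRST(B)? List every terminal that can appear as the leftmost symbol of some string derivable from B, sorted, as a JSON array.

Compute FIRST by fixpoint:
iter 1:
  A via A→a b: +{a}
  A via A→b a: +{b}
  B via B→A S: +{a,b}
  S via S→B a: +{a,b}
  S: {a,b}  A: {a,b}  B: {a,b}
iter 2: (no change)
  S: {a,b}  A: {a,b}  B: {a,b}

FIRST(B) = ["a", "b"]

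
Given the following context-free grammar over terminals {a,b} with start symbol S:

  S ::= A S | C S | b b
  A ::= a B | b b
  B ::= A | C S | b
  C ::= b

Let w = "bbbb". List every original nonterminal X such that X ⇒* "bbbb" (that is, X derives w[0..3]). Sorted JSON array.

CNF form of G:
  S -> A S | C S | T1 T1
  A -> T0 B | T1 T1
  B -> C S | T0 B | T1 T1 | b
  C -> b
  T0 -> a
  T1 -> b

CYK fill (cells [i..j] with 0 ≤ i ≤ j ≤ 3 only):
  cell(0,0) b: {B,C,T1}  orig:{B,C}
  cell(1,1) b: {B,C,T1}  orig:{B,C}
  cell(2,2) b: {B,C,T1}  orig:{B,C}
  cell(3,3) b: {B,C,T1}  orig:{B,C}
  cell(0,1) bb: {A,B,S}
  cell(1,2) bb: {A,B,S}
  cell(2,3) bb: {A,B,S}
  cell(0,2) bbb: {B,S}
  cell(1,3) bbb: {B,S}
  cell(0,3) bbbb: {B,S}

Original NTs in T[0,3] deriving "bbbb": ["B", "S"]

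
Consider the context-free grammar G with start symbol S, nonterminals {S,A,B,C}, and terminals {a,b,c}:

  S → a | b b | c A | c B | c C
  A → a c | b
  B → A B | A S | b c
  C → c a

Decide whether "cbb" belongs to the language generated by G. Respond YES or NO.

CNF form of G:
  S -> T1 A | T1 B | T1 C | T2 T2 | a
  A -> T0 T1 | b
  B -> A B | A S | T2 T1
  C -> T1 T0
  T0 -> a
  T1 -> c
  T2 -> b

CYK fill:
  cell(0,0) c: {T1}  orig:{}
  cell(1,1) b: {A,T2}  orig:{A}
  cell(2,2) b: {A,T2}  orig:{A}
  cell(0,1) cb: {S}
  cell(1,2) bb: {S}
  cell(0,2) cbb: ∅

S ∉ T[0,2] ⇒ NO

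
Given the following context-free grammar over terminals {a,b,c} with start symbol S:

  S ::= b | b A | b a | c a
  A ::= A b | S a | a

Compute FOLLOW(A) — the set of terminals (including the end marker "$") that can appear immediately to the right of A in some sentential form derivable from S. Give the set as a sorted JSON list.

FIRST sets, iterate to fixpoint:
iter 1:
  A via A→a: +{a}
  S via S→b: +{b}
  S via S→c a: +{c}
  S: {b,c}  A: {a}
iter 2:
  A via A→S a: +{b,c}
  S: {b,c}  A: {a,b,c}
iter 3: — fixpoint
  S: {b,c}  A: {a,b,c}

Compute FOLLOW by fixpoint:
FOLLOW(S) := {$}
round 1:
  A→A b: FOLLOW(A) ⊇ FIRST(b) = {b}; new: +{b}
  A→S a: FOLLOW(S) ⊇ FIRST(a) = {a}; new: +{a}
  S→b A: FOLLOW(A) ⊇ FOLLOW(S) ⊇ {$,a}; new: +{$,a}
  FOLLOW[S]={$,a}  FOLLOW[A]={$,a,b}
round 2: done
  FOLLOW[S]={$,a}  FOLLOW[A]={$,a,b}

FOLLOW(A) = ["$", "a", "b"]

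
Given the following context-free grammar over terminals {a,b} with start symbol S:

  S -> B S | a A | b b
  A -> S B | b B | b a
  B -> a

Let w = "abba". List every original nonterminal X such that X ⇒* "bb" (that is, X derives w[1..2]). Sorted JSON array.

Convert to CNF:
  S -> B S | T0 T0 | T1 A
  A -> S B | T0 B | T0 T1
  B -> a
  T0 -> b
  T1 -> a

CYK fill — only the sub-triangle for w[1..2]:
  T[1,1] 'b' = {T0}  orig:{}
  T[2,2] 'b' = {T0}  orig:{}
  T[1,2] 'bb' = {S}

Original NTs in T[1,2] deriving "bb": ["S"]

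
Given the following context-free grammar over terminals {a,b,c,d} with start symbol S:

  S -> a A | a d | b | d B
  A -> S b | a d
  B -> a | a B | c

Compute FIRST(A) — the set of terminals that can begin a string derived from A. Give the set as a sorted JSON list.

FIRST iteration:
pass 1:
  A via A→a d: +{a}
  B via B→a: +{a}
  B via B→c: +{c}
  S via S→a A: +{a}
  S via S→b: +{b}
  S via S→d B: +{d}
  FIRST(S)={a,b,d}  FIRST(A)={a}  FIRST(B)={a,c}
pass 2:
  A via A→S b: +{b,d}
  FIRST(S)={a,b,d}  FIRST(A)={a,b,d}  FIRST(B)={a,c}
pass 3: (stable)
  FIRST(S)={a,b,d}  FIRST(A)={a,b,d}  FIRST(B)={a,c}

FIRST(A) = ["a", "b", "d"]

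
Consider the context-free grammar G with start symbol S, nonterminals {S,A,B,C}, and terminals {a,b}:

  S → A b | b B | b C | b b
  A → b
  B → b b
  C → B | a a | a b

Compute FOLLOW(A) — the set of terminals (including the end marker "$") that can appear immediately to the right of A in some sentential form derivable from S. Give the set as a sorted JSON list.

FIRST iteration:
[1]
  A via A→b: +{b}
  B via B→b b: +{b}
  C via C→B: +{b}
  C via C→a a: +{a}
  S via S→A b: +{b}
  S: {b}  A: {b}  B: {b}  C: {a,b}
[2] (no change)
  S: {b}  A: {b}  B: {b}  C: {a,b}

FOLLOW sets:
initialize: $ ∈ FOLLOW(S)
[1]
  S→A b: FOLLOW(A) ⊇ FIRST(b) = {b}; new: +{b}
  S→b B: FOLLOW(B) ⊇ FOLLOW(S) ⊇ {$}; new: +{$}
  S→b C: FOLLOW(C) ⊇ FOLLOW(S) ⊇ {$}; new: +{$}
  FOLLOW[S]={$}  FOLLOW[A]={b}  FOLLOW[B]={$}  FOLLOW[C]={$}
[2] — fixpoint
  FOLLOW[S]={$}  FOLLOW[A]={b}  FOLLOW[B]={$}  FOLLOW[C]={$}

FOLLOW(A) = ["b"]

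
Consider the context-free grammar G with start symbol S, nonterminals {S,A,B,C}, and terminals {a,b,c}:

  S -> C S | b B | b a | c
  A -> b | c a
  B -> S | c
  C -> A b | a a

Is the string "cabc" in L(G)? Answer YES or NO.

Convert to CNF:
  S -> C S | T2 B | T2 T1 | c
  A -> T0 T1 | b
  B -> C S | T2 B | T2 T1 | c
  C -> A T2 | T1 T1
  T0 -> c
  T1 -> a
  T2 -> b

CYK fill:
  cell(0,0) c: {B,S,T0}  orig:{B,S}
  cell(1,1) a: {T1}  orig:{}
  cell(2,2) b: {A,T2}  orig:{A}
  cell(3,3) c: {B,S,T0}  orig:{B,S}
  cell(0,1) ca: {A}
  cell(1,2) ab: ∅
  cell(2,3) bc: {B,S}
  cell(0,2) cab: {C}
  cell(1,3) abc: ∅
  cell(0,3) cabc: {B,S}

S ∈ T[0,3] ⇒ YES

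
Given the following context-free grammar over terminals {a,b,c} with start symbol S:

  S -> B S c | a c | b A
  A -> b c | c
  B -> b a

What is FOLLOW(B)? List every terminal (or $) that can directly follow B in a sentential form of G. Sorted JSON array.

FIRST sets, iterate to fixpoint:
round 1:
  A via A→b c: +{b}
  A via A→c: +{c}
  B via B→b a: +{b}
  S via S→B S c: +{b}
  S via S→a c: +{a}
  FIRST(S)={a,b}  FIRST(A)={b,c}  FIRST(B)={b}
round 2: done
  FIRST(S)={a,b}  FIRST(A)={b,c}  FIRST(B)={b}

FOLLOW sets:
FOLLOW(S) := {$}
[1]
  S→B S c: FOLLOW(B) ⊇ FIRST(S) = {a,b}; new: +{a,b}
  S→B S c: FOLLOW(S) ⊇ FIRST(c) = {c}; new: +{c}
  S→b A: FOLLOW(A) ⊇ FOLLOW(S) ⊇ {$,c}; new: +{$,c}
  S: {$,c}  A: {$,c}  B: {a,b}
[2] done
  S: {$,c}  A: {$,c}  B: {a,b}

FOLLOW(B) = ["a", "b"]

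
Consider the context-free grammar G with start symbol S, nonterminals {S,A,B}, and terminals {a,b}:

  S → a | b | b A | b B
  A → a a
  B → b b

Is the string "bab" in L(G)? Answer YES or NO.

CNF form of G:
  S -> T1 A | T1 B | a | b
  A -> T0 T0
  B -> T1 T1
  T0 -> a
  T1 -> b

CYK table (by increasing span):
  T[0,0] 'b' = {S,T1}  orig:{S}
  T[1,1] 'a' = {S,T0}  orig:{S}
  T[2,2] 'b' = {S,T1}  orig:{S}
  T[0,1] 'ba' = ∅
  T[1,2] 'ab' = ∅
  T[0,2] 'bab' = ∅

S ∉ T[0,2] ⇒ NO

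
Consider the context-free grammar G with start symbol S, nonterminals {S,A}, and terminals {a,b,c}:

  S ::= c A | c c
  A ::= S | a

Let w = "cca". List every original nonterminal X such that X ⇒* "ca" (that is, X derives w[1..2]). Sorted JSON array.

CNF form of G:
  S -> T0 A | T0 T0
  A -> T0 A | T0 T0 | a
  T0 -> c

CYK fill — only the sub-triangle for w[1..2]:
  [1..1]={T0}  "c"  orig:{}
  [2..2]={A}  "a"
  [1..2]={A,S}  "ca"

Original NTs in T[1,2] deriving "ca": ["A", "S"]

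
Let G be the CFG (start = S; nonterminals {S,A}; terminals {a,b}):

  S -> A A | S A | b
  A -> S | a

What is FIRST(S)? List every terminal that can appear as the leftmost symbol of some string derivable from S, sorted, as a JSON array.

FIRST sets, iterate to fixpoint:
[1]
  A via A→a: +{a}
  S via S→A A: +{a}
  S via S→b: +{b}
  FIRST(S)={a,b}  FIRST(A)={a}
[2]
  A via A→S: +{b}
  FIRST(S)={a,b}  FIRST(A)={a,b}
[3] (stable)
  FIRST(S)={a,b}  FIRST(A)={a,b}

FIRST(S) = ["a", "b"]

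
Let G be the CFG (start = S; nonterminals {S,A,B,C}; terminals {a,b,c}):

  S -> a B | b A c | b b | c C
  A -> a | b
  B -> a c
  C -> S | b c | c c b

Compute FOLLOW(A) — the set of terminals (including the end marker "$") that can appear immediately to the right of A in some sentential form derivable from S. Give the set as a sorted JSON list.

Compute FIRST by fixpoint:
round 1:
  A via A→a: +{a}
  A via A→b: +{b}
  B via B→a c: +{a}
  C via C→b c: +{b}
  C via C→c c b: +{c}
  S via S→a B: +{a}
  S via S→b A c: +{b}
  S via S→c C: +{c}
  FIRST[S]={a,b,c}  FIRST[A]={a,b}  FIRST[B]={a}  FIRST[C]={b,c}
round 2:
  C via C→S: +{a}
  FIRST[S]={a,b,c}  FIRST[A]={a,b}  FIRST[B]={a}  FIRST[C]={a,b,c}
round 3: done
  FIRST[S]={a,b,c}  FIRST[A]={a,b}  FIRST[B]={a}  FIRST[C]={a,b,c}

FOLLOW sets:
FOLLOW(S) := {$}
round 1:
  S→a B: FOLLOW(B) ⊇ FOLLOW(S) ⊇ {$}; new: +{$}
  S→b A c: FOLLOW(A) ⊇ FIRST(c) = {c}; new: +{c}
  S→c C: FOLLOW(C) ⊇ FOLLOW(S) ⊇ {$}; new: +{$}
  FOLLOW[S]={$}  FOLLOW[A]={c}  FOLLOW[B]={$}  FOLLOW[C]={$}
round 2: done
  FOLLOW[S]={$}  FOLLOW[A]={c}  FOLLOW[B]={$}  FOLLOW[C]={$}

FOLLOW(A) = ["c"]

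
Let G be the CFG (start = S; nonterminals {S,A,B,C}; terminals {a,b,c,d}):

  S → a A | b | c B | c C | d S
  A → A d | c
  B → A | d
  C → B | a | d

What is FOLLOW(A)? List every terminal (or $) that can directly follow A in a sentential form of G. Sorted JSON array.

Compute FIRST by fixpoint:
pass 1:
  A via A→c: +{c}
  B via B→A: +{c}
  B via B→d: +{d}
  C via C→B: +{c,d}
  C via C→a: +{a}
  S via S→a A: +{a}
  S via S→b: +{b}
  S via S→c B: +{c}
  S via S→d S: +{d}
  S: {a,b,c,d}  A: {c}  B: {c,d}  C: {a,c,d}
pass 2: — fixpoint
  S: {a,b,c,d}  A: {c}  B: {c,d}  C: {a,c,d}

FOLLOW iteration:
initialize: $ ∈ FOLLOW(S)
iter 1:
  A→A d: FOLLOW(A) ⊇ FIRST(d) = {d}; new: +{d}
  S→a A: FOLLOW(A) ⊇ FOLLOW(S) ⊇ {$}; new: +{$}
  S→c B: FOLLOW(B) ⊇ FOLLOW(S) ⊇ {$}; new: +{$}
  S→c C: FOLLOW(C) ⊇ FOLLOW(S) ⊇ {$}; new: +{$}
  FOLLOW[S]={$}  FOLLOW[A]={$,d}  FOLLOW[B]={$}  FOLLOW[C]={$}
iter 2: — fixpoint
  FOLLOW[S]={$}  FOLLOW[A]={$,d}  FOLLOW[B]={$}  FOLLOW[C]={$}

FOLLOW(A) = ["$", "d"]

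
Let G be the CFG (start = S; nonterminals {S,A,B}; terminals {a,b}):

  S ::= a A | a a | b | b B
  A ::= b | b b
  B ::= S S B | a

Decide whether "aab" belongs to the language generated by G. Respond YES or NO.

CNF form of G:
  S -> T0 B | T1 A | T1 T1 | b
  A -> T0 T0 | b
  B -> S X2 | a
  T0 -> b
  T1 -> a
  X2 -> S B

CYK table (by increasing span):
  T[0,0] 'a' = {B,T1}  orig:{B}
  T[1,1] 'a' = {B,T1}  orig:{B}
  T[2,2] 'b' = {A,S,T0}  orig:{A,S}
  T[0,1] 'aa' = {S}
  T[1,2] 'ab' = {S}
  T[0,2] 'aab' = ∅

S ∉ T[0,2] ⇒ NO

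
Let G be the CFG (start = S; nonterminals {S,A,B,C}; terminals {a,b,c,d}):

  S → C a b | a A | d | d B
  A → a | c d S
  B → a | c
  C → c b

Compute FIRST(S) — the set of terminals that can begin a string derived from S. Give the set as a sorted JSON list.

Compute FIRST by fixpoint:
pass 1:
  A via A→a: +{a}
  A via A→c d S: +{c}
  B via B→a: +{a}
  B via B→c: +{c}
  C via C→c b: +{c}
  S via S→C a b: +{c}
  S via S→a A: +{a}
  S via S→d: +{d}
  FIRST[S]={a,c,d}  FIRST[A]={a,c}  FIRST[B]={a,c}  FIRST[C]={c}
pass 2: — fixpoint
  FIRST[S]={a,c,d}  FIRST[A]={a,c}  FIRST[B]={a,c}  FIRST[C]={c}

FIRST(S) = ["a", "c", "d"]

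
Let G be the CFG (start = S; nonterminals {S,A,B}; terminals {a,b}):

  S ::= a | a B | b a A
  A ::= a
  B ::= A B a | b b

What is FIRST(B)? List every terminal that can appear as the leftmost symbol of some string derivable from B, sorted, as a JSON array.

FIRST iteration:
[1]
  A via A→a: +{a}
  B via B→A B a: +{a}
  B via B→b b: +{b}
  S via S→a: +{a}
  S via S→b a A: +{b}
  FIRST(S)={a,b}  FIRST(A)={a}  FIRST(B)={a,b}
[2] (no change)
  FIRST(S)={a,b}  FIRST(A)={a}  FIRST(B)={a,b}

FIRST(B) = ["a", "b"]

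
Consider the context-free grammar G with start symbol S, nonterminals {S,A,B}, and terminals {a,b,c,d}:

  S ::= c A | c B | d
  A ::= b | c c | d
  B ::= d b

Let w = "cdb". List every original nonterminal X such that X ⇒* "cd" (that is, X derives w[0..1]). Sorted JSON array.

Convert to CNF:
  S -> T0 A | T0 B | d
  A -> T0 T0 | b | d
  B -> T1 T2
  T0 -> c
  T1 -> d
  T2 -> b

CYK fill — only the sub-triangle for w[0..1]:
  cell(0,0) c: {T0}  orig:{}
  cell(1,1) d: {A,S,T1}  orig:{A,S}
  cell(0,1) cd: {S}

Original NTs in T[0,1] deriving "cd": ["S"]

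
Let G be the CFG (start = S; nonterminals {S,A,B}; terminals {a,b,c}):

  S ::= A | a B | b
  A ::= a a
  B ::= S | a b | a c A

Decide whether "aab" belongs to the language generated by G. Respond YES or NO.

CNF form of G:
  S -> T0 B | T0 T0 | b
  A -> T0 T0
  B -> T0 B | T0 T0 | T0 T1 | T0 X3 | b
  T0 -> a
  T1 -> b
  T2 -> c
  X3 -> T2 A

CYK fill:
  [0..0]={T0}  "a"  orig:{}
  [1..1]={T0}  "a"  orig:{}
  [2..2]={B,S,T1}  "b"  orig:{B,S}
  [0..1]={A,B,S}  "aa"
  [1..2]={B,S}  "ab"
  [0..2]={B,S}  "aab"

S ∈ T[0,2] ⇒ YES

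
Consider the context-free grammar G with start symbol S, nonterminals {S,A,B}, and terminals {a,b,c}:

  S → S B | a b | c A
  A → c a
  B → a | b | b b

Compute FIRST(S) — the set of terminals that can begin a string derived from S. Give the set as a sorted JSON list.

FIRST sets, iterate to fixpoint:
iter 1:
  A via A→c a: +{c}
  B via B→a: +{a}
  B via B→b: +{b}
  S via S→a b: +{a}
  S via S→c A: +{c}
  FIRST[S]={a,c}  FIRST[A]={c}  FIRST[B]={a,b}
iter 2: (stable)
  FIRST[S]={a,c}  FIRST[A]={c}  FIRST[B]={a,b}

FIRST(S) = ["a", "c"]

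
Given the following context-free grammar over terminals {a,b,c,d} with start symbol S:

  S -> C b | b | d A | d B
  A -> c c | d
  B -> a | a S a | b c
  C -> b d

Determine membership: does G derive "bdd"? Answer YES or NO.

CNF form of G:
  S -> C T2 | T3 A | T3 B | b
  A -> T0 T0 | d
  B -> T1 X4 | T2 T0 | a
  C -> T2 T3
  T0 -> c
  T1 -> a
  T2 -> b
  T3 -> d
  X4 -> S T1

CYK table (by increasing span):
  [0..0]={S,T2}  "b"  orig:{S}
  [1..1]={A,T3}  "d"  orig:{A}
  [2..2]={A,T3}  "d"  orig:{A}
  [0..1]={C}  "bd"
  [1..2]={S}  "dd"
  [0..2]=∅  "bdd"

S ∉ T[0,2] ⇒ NO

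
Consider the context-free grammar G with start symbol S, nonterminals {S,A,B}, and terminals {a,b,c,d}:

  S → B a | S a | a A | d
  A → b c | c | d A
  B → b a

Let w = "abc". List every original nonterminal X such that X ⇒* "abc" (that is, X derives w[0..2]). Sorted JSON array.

CNF form of G:
  S -> B T3 | S T3 | T3 A | d
  A -> T0 T1 | T2 A | c
  B -> T0 T3
  T0 -> b
  T1 -> c
  T2 -> d
  T3 -> a

CYK fill (cells [i..j] with 0 ≤ i ≤ j ≤ 2 only):
  [0..0]={T3}  "a"  orig:{}
  [1..1]={T0}  "b"  orig:{}
  [2..2]={A,T1}  "c"  orig:{A}
  [0..1]=∅  "ab"
  [1..2]={A}  "bc"
  [0..2]={S}  "abc"

Original NTs in T[0,2] deriving "abc": ["S"]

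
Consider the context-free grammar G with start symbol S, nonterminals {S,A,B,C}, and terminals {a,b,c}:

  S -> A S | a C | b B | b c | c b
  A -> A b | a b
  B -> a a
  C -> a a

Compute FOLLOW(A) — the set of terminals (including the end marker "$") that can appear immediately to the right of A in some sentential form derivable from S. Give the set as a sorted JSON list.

Compute FIRST by fixpoint:
[1]
  A via A→a b: +{a}
  B via B→a a: +{a}
  C via C→a a: +{a}
  S via S→A S: +{a}
  S via S→b B: +{b}
  S via S→c b: +{c}
  S: {a,b,c}  A: {a}  B: {a}  C: {a}
[2] (stable)
  S: {a,b,c}  A: {a}  B: {a}  C: {a}

FOLLOW sets:
seed FOLLOW(S) with $
pass 1:
  A→A b: FOLLOW(A) ⊇ FIRST(b) = {b}; new: +{b}
  S→A S: FOLLOW(A) ⊇ FIRST(S) = {a,b,c}; new: +{a,c}
  S→a C: FOLLOW(C) ⊇ FOLLOW(S) ⊇ {$}; new: +{$}
  S→b B: FOLLOW(B) ⊇ FOLLOW(S) ⊇ {$}; new: +{$}
  FOLLOW[S]={$}  FOLLOW[A]={a,b,c}  FOLLOW[B]={$}  FOLLOW[C]={$}
pass 2: done
  FOLLOW[S]={$}  FOLLOW[A]={a,b,c}  FOLLOW[B]={$}  FOLLOW[C]={$}

FOLLOW(A) = ["a", "b", "c"]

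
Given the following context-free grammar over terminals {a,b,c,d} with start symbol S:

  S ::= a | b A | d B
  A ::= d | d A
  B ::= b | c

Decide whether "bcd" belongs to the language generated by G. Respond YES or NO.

CNF form of G:
  S -> T0 B | T1 A | a
  A -> T0 A | d
  B -> b | c
  T0 -> d
  T1 -> b

CYK fill:
  cell(0,0) b: {B,T1}  orig:{B}
  cell(1,1) c: {B}
  cell(2,2) d: {A,T0}  orig:{A}
  cell(0,1) bc: ∅
  cell(1,2) cd: ∅
  cell(0,2) bcd: ∅

S ∉ T[0,2] ⇒ NO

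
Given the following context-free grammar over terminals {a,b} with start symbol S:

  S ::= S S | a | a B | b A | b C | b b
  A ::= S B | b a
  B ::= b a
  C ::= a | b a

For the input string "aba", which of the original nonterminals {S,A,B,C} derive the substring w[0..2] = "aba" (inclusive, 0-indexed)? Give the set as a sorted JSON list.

CNF form of G:
  S -> S S | T0 A | T0 C | T0 T0 | T1 B | a
  A -> S B | T0 T1
  B -> T0 T1
  C -> T0 T1 | a
  T0 -> b
  T1 -> a

Fill CYK table bottom-up — only the sub-triangle for w[0..2]:
  T[0,0] 'a' = {C,S,T1}  orig:{C,S}
  T[1,1] 'b' = {T0}  orig:{}
  T[2,2] 'a' = {C,S,T1}  orig:{C,S}
  T[0,1] 'ab' = ∅
  T[1,2] 'ba' = {A,B,C,S}
  T[0,2] 'aba' = {A,S}

Original NTs in T[0,2] deriving "aba": ["A", "S"]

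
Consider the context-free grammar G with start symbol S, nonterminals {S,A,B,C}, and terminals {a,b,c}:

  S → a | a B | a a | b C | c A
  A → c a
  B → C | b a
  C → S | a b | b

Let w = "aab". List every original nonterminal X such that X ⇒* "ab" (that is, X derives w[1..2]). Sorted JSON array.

Convert to CNF:
  S -> T0 A | T1 B | T1 T1 | T2 C | a
  A -> T0 T1
  B -> T0 A | T1 B | T1 T1 | T1 T2 | T2 C | T2 T1 | a | b
  C -> T0 A | T1 B | T1 T1 | T1 T2 | T2 C | a | b
  T0 -> c
  T1 -> a
  T2 -> b

CYK table (by increasing span) — only the sub-triangle for w[1..2]:
  cell(1,1) a: {B,C,S,T1}  orig:{B,C,S}
  cell(2,2) b: {B,C,T2}  orig:{B,C}
  cell(1,2) ab: {B,C,S}

Original NTs in T[1,2] deriving "ab": ["B", "C", "S"]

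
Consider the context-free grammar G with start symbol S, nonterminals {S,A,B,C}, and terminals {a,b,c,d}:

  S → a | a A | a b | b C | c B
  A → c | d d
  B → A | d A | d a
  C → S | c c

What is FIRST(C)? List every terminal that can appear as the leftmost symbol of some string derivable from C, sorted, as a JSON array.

FIRST iteration:
round 1:
  A via A→c: +{c}
  A via A→d d: +{d}
  B via B→A: +{c,d}
  C via C→c c: +{c}
  S via S→a: +{a}
  S via S→b C: +{b}
  S via S→c B: +{c}
  FIRST[S]={a,b,c}  FIRST[A]={c,d}  FIRST[B]={c,d}  FIRST[C]={c}
round 2:
  C via C→S: +{a,b}
  FIRST[S]={a,b,c}  FIRST[A]={c,d}  FIRST[B]={c,d}  FIRST[C]={a,b,c}
round 3: done
  FIRST[S]={a,b,c}  FIRST[A]={c,d}  FIRST[B]={c,d}  FIRST[C]={a,b,c}

FIRST(C) = ["a", "b", "c"]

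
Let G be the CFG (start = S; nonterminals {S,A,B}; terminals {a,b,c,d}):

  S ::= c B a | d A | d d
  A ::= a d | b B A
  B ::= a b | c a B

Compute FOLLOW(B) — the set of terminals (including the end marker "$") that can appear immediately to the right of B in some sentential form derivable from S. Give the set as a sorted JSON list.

Compute FIRST by fixpoint:
[1]
  A via A→a d: +{a}
  A via A→b B A: +{b}
  B via B→a b: +{a}
  B via B→c a B: +{c}
  S via S→c B a: +{c}
  S via S→d A: +{d}
  FIRST(S)={c,d}  FIRST(A)={a,b}  FIRST(B)={a,c}
[2] done
  FIRST(S)={c,d}  FIRST(A)={a,b}  FIRST(B)={a,c}

FOLLOW iteration:
initialize: $ ∈ FOLLOW(S)
iter 1:
  A→b B A: FOLLOW(B) ⊇ FIRST(A) = {a,b}; new: +{a,b}
  S→d A: FOLLOW(A) ⊇ FOLLOW(S) ⊇ {$}; new: +{$}
  FOLLOW[S]={$}  FOLLOW[A]={$}  FOLLOW[B]={a,b}
iter 2: — fixpoint
  FOLLOW[S]={$}  FOLLOW[A]={$}  FOLLOW[B]={a,b}

FOLLOW(B) = ["a", "b"]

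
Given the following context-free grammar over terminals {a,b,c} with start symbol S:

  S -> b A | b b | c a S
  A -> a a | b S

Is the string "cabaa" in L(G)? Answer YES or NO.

Convert to CNF:
  S -> T1 A | T1 T1 | T2 X3
  A -> T0 T0 | T1 S
  T0 -> a
  T1 -> b
  T2 -> c
  X3 -> T0 S

CYK fill:
  T[0,0] 'c' = {T2}  orig:{}
  T[1,1] 'a' = {T0}  orig:{}
  T[2,2] 'b' = {T1}  orig:{}
  T[3,3] 'a' = {T0}  orig:{}
  T[4,4] 'a' = {T0}  orig:{}
  T[0,1] 'ca' = ∅
  T[1,2] 'ab' = ∅
  T[2,3] 'ba' = ∅
  T[3,4] 'aa' = {A}
  T[0,2] 'cab' = ∅
  T[1,3] 'aba' = ∅
  T[2,4] 'baa' = {S}
  T[0,3] 'caba' = ∅
  T[1,4] 'abaa' = {X3}  orig:{}
  T[0,4] 'cabaa' = {S}

S ∈ T[0,4] ⇒ YES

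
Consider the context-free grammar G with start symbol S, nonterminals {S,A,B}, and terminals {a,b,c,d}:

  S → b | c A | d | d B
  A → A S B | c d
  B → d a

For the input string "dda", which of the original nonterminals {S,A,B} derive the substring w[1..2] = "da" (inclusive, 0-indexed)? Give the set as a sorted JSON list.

CNF form of G:
  S -> T0 A | T1 B | b | d
  A -> A X3 | T0 T1
  B -> T1 T2
  T0 -> c
  T1 -> d
  T2 -> a
  X3 -> S B

CYK table (by increasing span) — only the sub-triangle for w[1..2]:
  [1..1]={S,T1}  "d"  orig:{S}
  [2..2]={T2}  "a"  orig:{}
  [1..2]={B}  "da"

Original NTs in T[1,2] deriving "da": ["B"]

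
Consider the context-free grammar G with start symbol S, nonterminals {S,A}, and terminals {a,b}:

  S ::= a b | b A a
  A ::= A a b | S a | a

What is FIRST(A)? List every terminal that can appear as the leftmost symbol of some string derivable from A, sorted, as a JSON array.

FIRST sets, iterate to fixpoint:
iter 1:
  A via A→a: +{a}
  S via S→a b: +{a}
  S via S→b A a: +{b}
  FIRST(S)={a,b}  FIRST(A)={a}
iter 2:
  A via A→S a: +{b}
  FIRST(S)={a,b}  FIRST(A)={a,b}
iter 3: done
  FIRST(S)={a,b}  FIRST(A)={a,b}

FIRST(A) = ["a", "b"]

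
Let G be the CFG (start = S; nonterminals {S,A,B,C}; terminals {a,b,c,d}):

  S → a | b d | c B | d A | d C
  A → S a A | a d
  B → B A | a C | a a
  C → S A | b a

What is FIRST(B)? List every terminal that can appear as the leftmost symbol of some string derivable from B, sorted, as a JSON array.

FIRST sets, iterate to fixpoint:
pass 1:
  A via A→a d: +{a}
  B via B→a C: +{a}
  C via C→b a: +{b}
  S via S→a: +{a}
  S via S→b d: +{b}
  S via S→c B: +{c}
  S via S→d A: +{d}
  FIRST[S]={a,b,c,d}  FIRST[A]={a}  FIRST[B]={a}  FIRST[C]={b}
pass 2:
  A via A→S a A: +{b,c,d}
  C via C→S A: +{a,c,d}
  FIRST[S]={a,b,c,d}  FIRST[A]={a,b,c,d}  FIRST[B]={a}  FIRST[C]={a,b,c,d}
pass 3: — fixpoint
  FIRST[S]={a,b,c,d}  FIRST[A]={a,b,c,d}  FIRST[B]={a}  FIRST[C]={a,b,c,d}

FIRST(B) = ["a"]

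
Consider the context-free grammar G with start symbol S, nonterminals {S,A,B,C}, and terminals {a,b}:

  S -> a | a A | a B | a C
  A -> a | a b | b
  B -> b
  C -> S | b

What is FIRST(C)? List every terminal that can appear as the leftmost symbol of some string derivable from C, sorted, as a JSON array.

Compute FIRST by fixpoint:
round 1:
  A via A→a: +{a}
  A via A→b: +{b}
  B via B→b: +{b}
  C via C→b: +{b}
  S via S→a: +{a}
  FIRST(S)={a}  FIRST(A)={a,b}  FIRST(B)={b}  FIRST(C)={b}
round 2:
  C via C→S: +{a}
  FIRST(S)={a}  FIRST(A)={a,b}  FIRST(B)={b}  FIRST(C)={a,b}
round 3: (stable)
  FIRST(S)={a}  FIRST(A)={a,b}  FIRST(B)={b}  FIRST(C)={a,b}

FIRST(C) = ["a", "b"]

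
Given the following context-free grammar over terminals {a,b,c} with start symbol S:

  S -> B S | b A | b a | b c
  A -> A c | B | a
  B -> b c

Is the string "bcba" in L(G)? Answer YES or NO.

Convert to CNF:
  S -> B S | T1 A | T1 T0 | T1 T2
  A -> A T0 | T1 T0 | a
  B -> T1 T0
  T0 -> c
  T1 -> b
  T2 -> a

CYK fill:
  T[0,0] 'b' = {T1}  orig:{}
  T[1,1] 'c' = {T0}  orig:{}
  T[2,2] 'b' = {T1}  orig:{}
  T[3,3] 'a' = {A,T2}  orig:{A}
  T[0,1] 'bc' = {A,B,S}
  T[1,2] 'cb' = ∅
  T[2,3] 'ba' = {S}
  T[0,2] 'bcb' = ∅
  T[1,3] 'cba' = ∅
  T[0,3] 'bcba' = {S}

S ∈ T[0,3] ⇒ YES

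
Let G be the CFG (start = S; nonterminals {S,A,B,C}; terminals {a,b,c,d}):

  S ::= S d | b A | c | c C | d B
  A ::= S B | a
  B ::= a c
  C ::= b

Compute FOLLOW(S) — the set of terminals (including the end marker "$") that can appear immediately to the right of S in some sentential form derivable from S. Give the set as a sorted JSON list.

FIRST iteration:
[1]
  A via A→a: +{a}
  B via B→a c: +{a}
  C via C→b: +{b}
  S via S→b A: +{b}
  S via S→c: +{c}
  S via S→d B: +{d}
  S: {b,c,d}  A: {a}  B: {a}  C: {b}
[2]
  A via A→S B: +{b,c,d}
  S: {b,c,d}  A: {a,b,c,d}  B: {a}  C: {b}
[3] done
  S: {b,c,d}  A: {a,b,c,d}  B: {a}  C: {b}

Compute FOLLOW by fixpoint:
seed FOLLOW(S) with $
[1]
  A→S B: FOLLOW(S) ⊇ FIRST(B) = {a}; new: +{a}
  S→S d: FOLLOW(S) ⊇ FIRST(d) = {d}; new: +{d}
  S→b A: FOLLOW(A) ⊇ FOLLOW(S) ⊇ {$,a,d}; new: +{$,a,d}
  S→c C: FOLLOW(C) ⊇ FOLLOW(S) ⊇ {$,a,d}; new: +{$,a,d}
  S→d B: FOLLOW(B) ⊇ FOLLOW(S) ⊇ {$,a,d}; new: +{$,a,d}
  S: {$,a,d}  A: {$,a,d}  B: {$,a,d}  C: {$,a,d}
[2] — fixpoint
  S: {$,a,d}  A: {$,a,d}  B: {$,a,d}  C: {$,a,d}

FOLLOW(S) = ["$", "a", "d"]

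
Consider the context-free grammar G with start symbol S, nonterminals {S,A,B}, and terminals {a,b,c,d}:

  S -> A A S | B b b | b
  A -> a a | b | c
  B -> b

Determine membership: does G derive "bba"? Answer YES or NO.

Convert to CNF:
  S -> A X2 | B X3 | b
  A -> T0 T0 | b | c
  B -> b
  T0 -> a
  T1 -> b
  X2 -> A S
  X3 -> T1 T1

CYK fill:
  cell(0,0) b: {A,B,S,T1}  orig:{A,B,S}
  cell(1,1) b: {A,B,S,T1}  orig:{A,B,S}
  cell(2,2) a: {T0}  orig:{}
  cell(0,1) bb: {X2,X3}  orig:{}
  cell(1,2) ba: ∅
  cell(0,2) bba: ∅

S ∉ T[0,2] ⇒ NO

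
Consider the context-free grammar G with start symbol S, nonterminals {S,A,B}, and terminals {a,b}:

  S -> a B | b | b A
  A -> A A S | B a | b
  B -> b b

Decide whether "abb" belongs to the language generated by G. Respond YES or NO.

CNF form of G:
  S -> T0 B | T1 A | b
  A -> A X2 | B T0 | b
  B -> T1 T1
  T0 -> a
  T1 -> b
  X2 -> A S

CYK fill:
  [0..0]={T0}  "a"  orig:{}
  [1..1]={A,S,T1}  "b"  orig:{A,S}
  [2..2]={A,S,T1}  "b"  orig:{A,S}
  [0..1]=∅  "ab"
  [1..2]={B,S,X2}  "bb"  orig:{B,S}
  [0..2]={S}  "abb"

S ∈ T[0,2] ⇒ YES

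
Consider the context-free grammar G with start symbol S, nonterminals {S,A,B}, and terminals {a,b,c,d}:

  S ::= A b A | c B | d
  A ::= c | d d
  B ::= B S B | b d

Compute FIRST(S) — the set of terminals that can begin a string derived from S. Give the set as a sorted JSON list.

FIRST sets, iterate to fixpoint:
round 1:
  A via A→c: +{c}
  A via A→d d: +{d}
  B via B→b d: +{b}
  S via S→A b A: +{c,d}
  FIRST[S]={c,d}  FIRST[A]={c,d}  FIRST[B]={b}
round 2: done
  FIRST[S]={c,d}  FIRST[A]={c,d}  FIRST[B]={b}

FIRST(S) = ["c", "d"]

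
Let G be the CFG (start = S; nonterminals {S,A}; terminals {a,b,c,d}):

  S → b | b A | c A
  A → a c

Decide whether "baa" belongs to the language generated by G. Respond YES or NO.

CNF form of G:
  S -> T1 A | T2 A | b
  A -> T0 T1
  T0 -> a
  T1 -> c
  T2 -> b

CYK fill:
  T[0,0] 'b' = {S,T2}  orig:{S}
  T[1,1] 'a' = {T0}  orig:{}
  T[2,2] 'a' = {T0}  orig:{}
  T[0,1] 'ba' = ∅
  T[1,2] 'aa' = ∅
  T[0,2] 'baa' = ∅

S ∉ T[0,2] ⇒ NO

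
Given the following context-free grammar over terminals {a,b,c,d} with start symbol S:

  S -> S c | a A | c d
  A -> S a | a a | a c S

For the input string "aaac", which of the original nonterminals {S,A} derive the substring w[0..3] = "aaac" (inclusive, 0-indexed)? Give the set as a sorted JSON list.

CNF form of G:
  S -> S T1 | T0 A | T1 T2
  A -> S T0 | T0 T0 | T0 X3
  T0 -> a
  T1 -> c
  T2 -> d
  X3 -> T1 S

CYK fill — only the sub-triangle for w[0..3]:
  cell(0,0) a: {T0}  orig:{}
  cell(1,1) a: {T0}  orig:{}
  cell(2,2) a: {T0}  orig:{}
  cell(3,3) c: {T1}  orig:{}
  cell(0,1) aa: {A}
  cell(1,2) aa: {A}
  cell(2,3) ac: ∅
  cell(0,2) aaa: {S}
  cell(1,3) aac: ∅
  cell(0,3) aaac: {S}

Original NTs in T[0,3] deriving "aaac": ["S"]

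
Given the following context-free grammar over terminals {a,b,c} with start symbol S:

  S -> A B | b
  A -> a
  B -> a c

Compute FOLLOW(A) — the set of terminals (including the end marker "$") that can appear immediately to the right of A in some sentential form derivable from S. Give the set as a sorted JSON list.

FIRST iteration:
pass 1:
  A via A→a: +{a}
  B via B→a c: +{a}
  S via S→A B: +{a}
  S via S→b: +{b}
  FIRST(S)={a,b}  FIRST(A)={a}  FIRST(B)={a}
pass 2: done
  FIRST(S)={a,b}  FIRST(A)={a}  FIRST(B)={a}

FOLLOW iteration:
initialize: $ ∈ FOLLOW(S)
pass 1:
  S→A B: FOLLOW(A) ⊇ FIRST(B) = {a}; new: +{a}
  S→A B: FOLLOW(B) ⊇ FOLLOW(S) ⊇ {$}; new: +{$}
  FOLLOW[S]={$}  FOLLOW[A]={a}  FOLLOW[B]={$}
pass 2: (no change)
  FOLLOW[S]={$}  FOLLOW[A]={a}  FOLLOW[B]={$}

FOLLOW(A) = ["a"]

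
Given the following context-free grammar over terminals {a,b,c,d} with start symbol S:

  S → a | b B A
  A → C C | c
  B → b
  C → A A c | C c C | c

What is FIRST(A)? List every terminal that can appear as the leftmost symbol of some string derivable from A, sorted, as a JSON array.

FIRST iteration:
pass 1:
  A via A→c: +{c}
  B via B→b: +{b}
  C via C→A A c: +{c}
  S via S→a: +{a}
  S via S→b B A: +{b}
  FIRST(S)={a,b}  FIRST(A)={c}  FIRST(B)={b}  FIRST(C)={c}
pass 2: (stable)
  FIRST(S)={a,b}  FIRST(A)={c}  FIRST(B)={b}  FIRST(C)={c}

FIRST(A) = ["c"]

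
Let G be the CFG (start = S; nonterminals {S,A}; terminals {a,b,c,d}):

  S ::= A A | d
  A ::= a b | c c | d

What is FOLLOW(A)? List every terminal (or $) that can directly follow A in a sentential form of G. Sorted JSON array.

Compute FIRST by fixpoint:
[1]
  A via A→a b: +{a}
  A via A→c c: +{c}
  A via A→d: +{d}
  S via S→A A: +{a,c,d}
  FIRST[S]={a,c,d}  FIRST[A]={a,c,d}
[2] (stable)
  FIRST[S]={a,c,d}  FIRST[A]={a,c,d}

Compute FOLLOW by fixpoint:
seed FOLLOW(S) with $
pass 1:
  S→A A: FOLLOW(A) ⊇ FIRST(A) = {a,c,d}; new: +{a,c,d}
  S→A A: FOLLOW(A) ⊇ FOLLOW(S) ⊇ {$}; new: +{$}
  FOLLOW[S]={$}  FOLLOW[A]={$,a,c,d}
pass 2: done
  FOLLOW[S]={$}  FOLLOW[A]={$,a,c,d}

FOLLOW(A) = ["$", "a", "c", "d"]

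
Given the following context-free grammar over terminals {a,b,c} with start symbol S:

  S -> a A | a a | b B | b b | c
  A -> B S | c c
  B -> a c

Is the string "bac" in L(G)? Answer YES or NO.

CNF form of G:
  S -> T1 A | T1 T1 | T2 B | T2 T2 | c
  A -> B S | T0 T0
  B -> T1 T0
  T0 -> c
  T1 -> a
  T2 -> b

CYK table (by increasing span):
  T[0,0] 'b' = {T2}  orig:{}
  T[1,1] 'a' = {T1}  orig:{}
  T[2,2] 'c' = {S,T0}  orig:{S}
  T[0,1] 'ba' = ∅
  T[1,2] 'ac' = {B}
  T[0,2] 'bac' = {S}

S ∈ T[0,2] ⇒ YES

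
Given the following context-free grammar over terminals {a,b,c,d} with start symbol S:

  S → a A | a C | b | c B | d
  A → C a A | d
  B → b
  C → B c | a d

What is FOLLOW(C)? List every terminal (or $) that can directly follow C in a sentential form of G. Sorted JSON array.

FIRST sets, iterate to fixpoint:
pass 1:
  A via A→d: +{d}
  B via B→b: +{b}
  C via C→B c: +{b}
  C via C→a d: +{a}
  S via S→a A: +{a}
  S via S→b: +{b}
  S via S→c B: +{c}
  S via S→d: +{d}
  S: {a,b,c,d}  A: {d}  B: {b}  C: {a,b}
pass 2:
  A via A→C a A: +{a,b}
  S: {a,b,c,d}  A: {a,b,d}  B: {b}  C: {a,b}
pass 3: (no change)
  S: {a,b,c,d}  A: {a,b,d}  B: {b}  C: {a,b}

FOLLOW iteration:
initialize: $ ∈ FOLLOW(S)
round 1:
  A→C a A: FOLLOW(C) ⊇ FIRST(a) = {a}; new: +{a}
  C→B c: FOLLOW(B) ⊇ FIRST(c) = {c}; new: +{c}
  S→a A: FOLLOW(A) ⊇ FOLLOW(S) ⊇ {$}; new: +{$}
  S→a C: FOLLOW(C) ⊇ FOLLOW(S) ⊇ {$}; new: +{$}
  S→c B: FOLLOW(B) ⊇ FOLLOW(S) ⊇ {$}; new: +{$}
  S: {$}  A: {$}  B: {$,c}  C: {$,a}
round 2: (stable)
  S: {$}  A: {$}  B: {$,c}  C: {$,a}

FOLLOW(C) = ["$", "a"]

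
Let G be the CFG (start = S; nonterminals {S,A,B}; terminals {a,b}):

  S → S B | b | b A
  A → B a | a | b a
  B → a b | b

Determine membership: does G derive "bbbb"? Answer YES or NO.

Convert to CNF:
  S -> S B | T1 A | b
  A -> B T0 | T1 T0 | a
  B -> T0 T1 | b
  T0 -> a
  T1 -> b

CYK fill:
  T[0,0] 'b' = {B,S,T1}  orig:{B,S}
  T[1,1] 'b' = {B,S,T1}  orig:{B,S}
  T[2,2] 'b' = {B,S,T1}  orig:{B,S}
  T[3,3] 'b' = {B,S,T1}  orig:{B,S}
  T[0,1] 'bb' = {S}
  T[1,2] 'bb' = {S}
  T[2,3] 'bb' = {S}
  T[0,2] 'bbb' = {S}
  T[1,3] 'bbb' = {S}
  T[0,3] 'bbbb' = {S}

S ∈ T[0,3] ⇒ YES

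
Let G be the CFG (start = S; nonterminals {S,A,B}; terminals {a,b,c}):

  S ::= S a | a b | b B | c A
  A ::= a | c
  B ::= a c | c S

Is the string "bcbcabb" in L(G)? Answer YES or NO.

CNF form of G:
  S -> S T0 | T0 T2 | T1 A | T2 B
  A -> a | c
  B -> T0 T1 | T1 S
  T0 -> a
  T1 -> c
  T2 -> b

Fill CYK table bottom-up:
  cell(0,0) b: {T2}  orig:{}
  cell(1,1) c: {A,T1}  orig:{A}
  cell(2,2) b: {T2}  orig:{}
  cell(3,3) c: {A,T1}  orig:{A}
  cell(4,4) a: {A,T0}  orig:{A}
  cell(5,5) b: {T2}  orig:{}
  cell(6,6) b: {T2}  orig:{}
  cell(0,1) bc: ∅
  cell(1,2) cb: ∅
  cell(2,3) bc: ∅
  cell(3,4) ca: {S}
  cell(4,5) ab: {S}
  cell(5,6) bb: ∅
  cell(0,2) bcb: ∅
  cell(1,3) cbc: ∅
  cell(2,4) bca: ∅
  cell(3,5) cab: {B}
  cell(4,6) abb: ∅
  cell(0,3) bcbc: ∅
  cell(1,4) cbca: ∅
  cell(2,5) bcab: {S}
  cell(3,6) cabb: ∅
  cell(0,4) bcbca: ∅
  cell(1,5) cbcab: {B}
  cell(2,6) bcabb: ∅
  cell(0,5) bcbcab: {S}
  cell(1,6) cbcabb: ∅
  cell(0,6) bcbcabb: ∅

S ∉ T[0,6] ⇒ NO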